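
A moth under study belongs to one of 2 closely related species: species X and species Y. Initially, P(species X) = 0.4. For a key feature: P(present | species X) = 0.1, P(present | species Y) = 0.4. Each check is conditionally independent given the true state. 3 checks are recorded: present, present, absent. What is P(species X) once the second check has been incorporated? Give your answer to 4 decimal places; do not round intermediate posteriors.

Each posterior becomes the prior for the next update.
After 'present': P(species X) = 0.1·0.4000 / (0.1·0.4000 + 0.4·0.6000) ≈ 0.1429
After 'present': P(species X) = 0.1·0.1429 / (0.1·0.1429 + 0.4·0.8571) ≈ 0.0400

0.0400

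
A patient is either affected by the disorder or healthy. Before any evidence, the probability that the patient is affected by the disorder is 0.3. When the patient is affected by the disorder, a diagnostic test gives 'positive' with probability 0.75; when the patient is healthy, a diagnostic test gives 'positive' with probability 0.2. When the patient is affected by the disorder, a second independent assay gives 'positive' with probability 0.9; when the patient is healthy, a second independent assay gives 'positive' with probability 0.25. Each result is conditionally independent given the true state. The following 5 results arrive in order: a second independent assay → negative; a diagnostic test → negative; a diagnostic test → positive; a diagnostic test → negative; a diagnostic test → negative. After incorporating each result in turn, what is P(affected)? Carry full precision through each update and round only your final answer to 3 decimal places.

After a second independent assay='negative': P(affected) = 0.1·0.3000 / (0.1·0.3000 + 0.75·0.7000) ≈ 0.0541
After a diagnostic test='negative': P(affected) = 0.25·0.0541 / (0.25·0.0541 + 0.8·0.9459) ≈ 0.0175
After a diagnostic test='positive': P(affected) = 0.75·0.0175 / (0.75·0.0175 + 0.2·0.9825) ≈ 0.0628
After a diagnostic test='negative': P(affected) = 0.25·0.0628 / (0.25·0.0628 + 0.8·0.9372) ≈ 0.0205
After a diagnostic test='negative': P(affected) = 0.25·0.0205 / (0.25·0.0205 + 0.8·0.9795) ≈ 0.0065

0.006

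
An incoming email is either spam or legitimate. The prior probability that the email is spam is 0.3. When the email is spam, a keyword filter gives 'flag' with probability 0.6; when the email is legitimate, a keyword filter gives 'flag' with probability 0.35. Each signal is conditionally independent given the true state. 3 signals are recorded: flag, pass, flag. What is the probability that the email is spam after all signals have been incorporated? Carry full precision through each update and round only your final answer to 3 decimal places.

Each posterior becomes the prior for the next update.
After 'flag': P(spam) = 0.6·0.3000 / (0.6·0.3000 + 0.35·0.7000) ≈ 0.4235
After 'pass': P(spam) = 0.4·0.4235 / (0.4·0.4235 + 0.65·0.5765) ≈ 0.3114
After 'flag': P(spam) = 0.6·0.3114 / (0.6·0.3114 + 0.35·0.6886) ≈ 0.4366

0.437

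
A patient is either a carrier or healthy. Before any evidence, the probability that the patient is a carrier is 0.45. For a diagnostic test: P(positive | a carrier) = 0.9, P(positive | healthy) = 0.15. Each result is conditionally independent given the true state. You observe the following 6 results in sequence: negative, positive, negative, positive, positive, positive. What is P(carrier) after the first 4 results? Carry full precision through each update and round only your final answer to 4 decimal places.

After 'negative': P(carrier) = 0.1·0.4500 / (0.1·0.4500 + 0.85·0.5500) ≈ 0.0878
After 'positive': P(carrier) = 0.9·0.0878 / (0.9·0.0878 + 0.15·0.9122) ≈ 0.3661
After 'negative': P(carrier) = 0.1·0.3661 / (0.1·0.3661 + 0.85·0.6339) ≈ 0.0636
After 'positive': P(carrier) = 0.9·0.0636 / (0.9·0.0636 + 0.15·0.9364) ≈ 0.2896

0.2896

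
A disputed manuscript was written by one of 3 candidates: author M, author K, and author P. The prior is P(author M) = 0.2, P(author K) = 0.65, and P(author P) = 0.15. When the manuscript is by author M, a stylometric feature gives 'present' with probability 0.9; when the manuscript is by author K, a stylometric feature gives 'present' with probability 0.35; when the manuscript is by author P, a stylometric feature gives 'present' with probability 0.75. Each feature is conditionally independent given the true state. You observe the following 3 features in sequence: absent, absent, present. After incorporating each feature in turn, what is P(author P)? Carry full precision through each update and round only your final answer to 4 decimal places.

0.0670

Each posterior becomes the prior for the next update.
After 'absent': normaliser = 0.1·0.2000 + 0.65·0.6500 + 0.25·0.1500; P(author M) ≈ 0.0417, P(author K) ≈ 0.8802, P(author P) ≈ 0.0781
After 'absent': normaliser = 0.1·0.0417 + 0.65·0.8802 + 0.25·0.0781; P(author M) ≈ 0.0070, P(author K) ≈ 0.9602, P(author P) ≈ 0.0328
After 'present': normaliser = 0.9·0.0070 + 0.35·0.9602 + 0.75·0.0328; P(author M) ≈ 0.0172, P(author K) ≈ 0.9159, P(author P) ≈ 0.0670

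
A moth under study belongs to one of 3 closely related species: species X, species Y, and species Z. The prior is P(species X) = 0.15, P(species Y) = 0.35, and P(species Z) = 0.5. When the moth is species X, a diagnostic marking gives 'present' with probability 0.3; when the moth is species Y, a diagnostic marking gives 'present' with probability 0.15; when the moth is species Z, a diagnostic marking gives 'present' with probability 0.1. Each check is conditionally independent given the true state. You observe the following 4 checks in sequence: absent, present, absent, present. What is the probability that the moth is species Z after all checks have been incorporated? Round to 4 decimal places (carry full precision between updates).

0.2476

After 'absent': normaliser = 0.7·0.1500 + 0.85·0.3500 + 0.9·0.5000; P(species X) ≈ 0.1232, P(species Y) ≈ 0.3490, P(species Z) ≈ 0.5279
After 'present': normaliser = 0.3·0.1232 + 0.15·0.3490 + 0.1·0.5279; P(species X) ≈ 0.2601, P(species Y) ≈ 0.3684, P(species Z) ≈ 0.3715
After 'absent': normaliser = 0.7·0.2601 + 0.85·0.3684 + 0.9·0.3715; P(species X) ≈ 0.2194, P(species Y) ≈ 0.3775, P(species Z) ≈ 0.4031
After 'present': normaliser = 0.3·0.2194 + 0.15·0.3775 + 0.1·0.4031; P(species X) ≈ 0.4045, P(species Y) ≈ 0.3479, P(species Z) ≈ 0.2476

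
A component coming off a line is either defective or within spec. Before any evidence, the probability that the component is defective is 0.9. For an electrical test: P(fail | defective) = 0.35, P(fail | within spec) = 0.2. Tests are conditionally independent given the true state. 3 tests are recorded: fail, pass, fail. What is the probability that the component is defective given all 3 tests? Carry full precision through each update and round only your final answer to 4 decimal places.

After 'fail': P(defective) = 0.35·0.9000 / (0.35·0.9000 + 0.2·0.1000) ≈ 0.9403
After 'pass': P(defective) = 0.65·0.9403 / (0.65·0.9403 + 0.8·0.0597) ≈ 0.9275
After 'fail': P(defective) = 0.35·0.9275 / (0.35·0.9275 + 0.2·0.0725) ≈ 0.9573

0.9573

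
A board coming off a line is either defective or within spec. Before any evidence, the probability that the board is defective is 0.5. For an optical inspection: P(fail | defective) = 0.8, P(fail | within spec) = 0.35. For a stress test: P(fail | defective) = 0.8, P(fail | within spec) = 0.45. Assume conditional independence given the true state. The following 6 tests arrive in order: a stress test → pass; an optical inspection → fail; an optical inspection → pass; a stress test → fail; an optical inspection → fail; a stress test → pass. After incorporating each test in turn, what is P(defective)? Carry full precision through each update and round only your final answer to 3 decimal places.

After a stress test='pass': P(defective) = 0.2·0.5000 / (0.2·0.5000 + 0.55·0.5000) ≈ 0.2667
After an optical inspection='fail': P(defective) = 0.8·0.2667 / (0.8·0.2667 + 0.35·0.7333) ≈ 0.4539
After an optical inspection='pass': P(defective) = 0.2·0.4539 / (0.2·0.4539 + 0.65·0.5461) ≈ 0.2037
After a stress test='fail': P(defective) = 0.8·0.2037 / (0.8·0.2037 + 0.45·0.7963) ≈ 0.3126
After an optical inspection='fail': P(defective) = 0.8·0.3126 / (0.8·0.3126 + 0.35·0.6874) ≈ 0.5096
After a stress test='pass': P(defective) = 0.2·0.5096 / (0.2·0.5096 + 0.55·0.4904) ≈ 0.2743

0.274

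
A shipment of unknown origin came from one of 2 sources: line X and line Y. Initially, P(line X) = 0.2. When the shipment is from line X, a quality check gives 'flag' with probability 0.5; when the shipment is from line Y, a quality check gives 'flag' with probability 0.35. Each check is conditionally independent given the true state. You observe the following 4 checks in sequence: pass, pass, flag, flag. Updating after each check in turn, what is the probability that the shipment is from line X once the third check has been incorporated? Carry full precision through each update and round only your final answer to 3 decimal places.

After 'pass': P(line X) = 0.5·0.2000 / (0.5·0.2000 + 0.65·0.8000) ≈ 0.1613
After 'pass': P(line X) = 0.5·0.1613 / (0.5·0.1613 + 0.65·0.8387) ≈ 0.1289
After 'flag': P(line X) = 0.5·0.1289 / (0.5·0.1289 + 0.35·0.8711) ≈ 0.1745

0.174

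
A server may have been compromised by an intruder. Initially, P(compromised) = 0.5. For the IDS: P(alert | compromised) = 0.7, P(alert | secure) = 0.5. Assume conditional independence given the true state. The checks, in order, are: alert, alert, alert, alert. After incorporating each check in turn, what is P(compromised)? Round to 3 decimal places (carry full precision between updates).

Apply Bayes' rule sequentially, carrying P(compromised) forward.
After 'alert': P(compromised) = 0.7·0.5000 / (0.7·0.5000 + 0.5·0.5000) ≈ 0.5833
After 'alert': P(compromised) = 0.7·0.5833 / (0.7·0.5833 + 0.5·0.4167) ≈ 0.6622
After 'alert': P(compromised) = 0.7·0.6622 / (0.7·0.6622 + 0.5·0.3378) ≈ 0.7329
After 'alert': P(compromised) = 0.7·0.7329 / (0.7·0.7329 + 0.5·0.2671) ≈ 0.7935

0.793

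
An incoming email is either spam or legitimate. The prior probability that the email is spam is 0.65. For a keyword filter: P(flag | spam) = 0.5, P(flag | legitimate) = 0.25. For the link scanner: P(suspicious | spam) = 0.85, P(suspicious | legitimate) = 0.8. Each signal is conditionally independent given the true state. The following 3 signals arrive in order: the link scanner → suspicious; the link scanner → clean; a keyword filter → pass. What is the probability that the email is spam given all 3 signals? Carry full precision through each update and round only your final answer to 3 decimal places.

0.497

Each posterior becomes the prior for the next update.
After the link scanner='suspicious': P(spam) = 0.85·0.6500 / (0.85·0.6500 + 0.8·0.3500) ≈ 0.6637
After the link scanner='clean': P(spam) = 0.15·0.6637 / (0.15·0.6637 + 0.2·0.3363) ≈ 0.5968
After a keyword filter='pass': P(spam) = 0.5·0.5968 / (0.5·0.5968 + 0.75·0.4032) ≈ 0.4966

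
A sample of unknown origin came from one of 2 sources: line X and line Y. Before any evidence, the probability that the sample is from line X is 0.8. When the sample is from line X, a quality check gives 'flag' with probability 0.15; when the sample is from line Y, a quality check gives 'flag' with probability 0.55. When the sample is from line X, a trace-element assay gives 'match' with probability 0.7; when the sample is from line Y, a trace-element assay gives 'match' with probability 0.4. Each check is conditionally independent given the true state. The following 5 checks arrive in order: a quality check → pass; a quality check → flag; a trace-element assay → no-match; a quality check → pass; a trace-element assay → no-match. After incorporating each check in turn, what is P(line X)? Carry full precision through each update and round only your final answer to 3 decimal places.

0.493

After a quality check='pass': P(line X) = 0.85·0.8000 / (0.85·0.8000 + 0.45·0.2000) ≈ 0.8831
After a quality check='flag': P(line X) = 0.15·0.8831 / (0.15·0.8831 + 0.55·0.1169) ≈ 0.6733
After a trace-element assay='no-match': P(line X) = 0.3·0.6733 / (0.3·0.6733 + 0.6·0.3267) ≈ 0.5075
After a quality check='pass': P(line X) = 0.85·0.5075 / (0.85·0.5075 + 0.45·0.4925) ≈ 0.6606
After a trace-element assay='no-match': P(line X) = 0.3·0.6606 / (0.3·0.6606 + 0.6·0.3394) ≈ 0.4932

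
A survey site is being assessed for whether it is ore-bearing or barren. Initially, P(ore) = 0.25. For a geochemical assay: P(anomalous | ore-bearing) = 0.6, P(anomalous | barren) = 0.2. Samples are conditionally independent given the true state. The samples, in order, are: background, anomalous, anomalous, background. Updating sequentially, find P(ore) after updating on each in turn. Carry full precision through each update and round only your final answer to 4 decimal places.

0.4286

After 'background': P(ore) = 0.4·0.2500 / (0.4·0.2500 + 0.8·0.7500) ≈ 0.1429
After 'anomalous': P(ore) = 0.6·0.1429 / (0.6·0.1429 + 0.2·0.8571) ≈ 0.3333
After 'anomalous': P(ore) = 0.6·0.3333 / (0.6·0.3333 + 0.2·0.6667) ≈ 0.6000
After 'background': P(ore) = 0.4·0.6000 / (0.4·0.6000 + 0.8·0.4000) ≈ 0.4286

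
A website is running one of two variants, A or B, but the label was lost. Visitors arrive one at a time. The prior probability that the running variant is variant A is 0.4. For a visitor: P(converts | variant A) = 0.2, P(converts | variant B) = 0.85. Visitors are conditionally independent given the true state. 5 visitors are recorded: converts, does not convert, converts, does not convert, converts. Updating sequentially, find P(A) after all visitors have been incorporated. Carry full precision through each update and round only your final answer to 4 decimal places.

0.1981

After 'converts': P(A) = 0.2·0.4000 / (0.2·0.4000 + 0.85·0.6000) ≈ 0.1356
After 'does not convert': P(A) = 0.8·0.1356 / (0.8·0.1356 + 0.15·0.8644) ≈ 0.4555
After 'converts': P(A) = 0.2·0.4555 / (0.2·0.4555 + 0.85·0.5445) ≈ 0.1645
After 'does not convert': P(A) = 0.8·0.1645 / (0.8·0.1645 + 0.15·0.8355) ≈ 0.5122
After 'converts': P(A) = 0.2·0.5122 / (0.2·0.5122 + 0.85·0.4878) ≈ 0.1981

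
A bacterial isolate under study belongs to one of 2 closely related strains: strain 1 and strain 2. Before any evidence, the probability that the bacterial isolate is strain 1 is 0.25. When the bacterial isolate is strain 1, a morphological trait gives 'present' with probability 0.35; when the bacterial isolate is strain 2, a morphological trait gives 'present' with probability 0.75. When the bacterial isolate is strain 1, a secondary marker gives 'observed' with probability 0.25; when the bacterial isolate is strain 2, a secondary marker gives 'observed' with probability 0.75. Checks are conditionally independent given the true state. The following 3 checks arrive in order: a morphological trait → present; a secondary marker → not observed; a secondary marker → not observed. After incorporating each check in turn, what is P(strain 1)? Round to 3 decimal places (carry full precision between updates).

After a morphological trait='present': P(strain 1) = 0.35·0.2500 / (0.35·0.2500 + 0.75·0.7500) ≈ 0.1346
After a secondary marker='not observed': P(strain 1) = 0.75·0.1346 / (0.75·0.1346 + 0.25·0.8654) ≈ 0.3182
After a secondary marker='not observed': P(strain 1) = 0.75·0.3182 / (0.75·0.3182 + 0.25·0.6818) ≈ 0.5833

0.583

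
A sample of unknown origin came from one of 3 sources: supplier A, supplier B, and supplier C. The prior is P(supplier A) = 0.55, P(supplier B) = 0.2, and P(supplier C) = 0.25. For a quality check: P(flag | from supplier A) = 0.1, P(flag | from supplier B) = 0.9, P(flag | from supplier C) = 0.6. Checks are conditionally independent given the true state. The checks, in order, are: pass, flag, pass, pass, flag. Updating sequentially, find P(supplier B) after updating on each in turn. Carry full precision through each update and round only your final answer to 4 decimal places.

Apply Bayes' rule sequentially, carrying P(supplier B) forward.
After 'pass': normaliser = 0.9·0.5500 + 0.1·0.2000 + 0.4·0.2500; P(supplier A) ≈ 0.8049, P(supplier B) ≈ 0.0325, P(supplier C) ≈ 0.1626
After 'flag': normaliser = 0.1·0.8049 + 0.9·0.0325 + 0.6·0.1626; P(supplier A) ≈ 0.3882, P(supplier B) ≈ 0.1412, P(supplier C) ≈ 0.4706
After 'pass': normaliser = 0.9·0.3882 + 0.1·0.1412 + 0.4·0.4706; P(supplier A) ≈ 0.6333, P(supplier B) ≈ 0.0256, P(supplier C) ≈ 0.3412
After 'pass': normaliser = 0.9·0.6333 + 0.1·0.0256 + 0.4·0.3412; P(supplier A) ≈ 0.8039, P(supplier B) ≈ 0.0036, P(supplier C) ≈ 0.1925
After 'flag': normaliser = 0.1·0.8039 + 0.9·0.0036 + 0.6·0.1925; P(supplier A) ≈ 0.4037, P(supplier B) ≈ 0.0163, P(supplier C) ≈ 0.5800

0.0163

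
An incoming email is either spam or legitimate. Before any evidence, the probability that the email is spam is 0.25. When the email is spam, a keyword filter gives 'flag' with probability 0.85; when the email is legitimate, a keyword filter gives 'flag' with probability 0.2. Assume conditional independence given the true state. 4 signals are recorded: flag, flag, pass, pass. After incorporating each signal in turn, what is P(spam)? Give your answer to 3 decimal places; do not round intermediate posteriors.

0.175

After 'flag': P(spam) = 0.85·0.2500 / (0.85·0.2500 + 0.2·0.7500) ≈ 0.5862
After 'flag': P(spam) = 0.85·0.5862 / (0.85·0.5862 + 0.2·0.4138) ≈ 0.8576
After 'pass': P(spam) = 0.15·0.8576 / (0.15·0.8576 + 0.8·0.1424) ≈ 0.5303
After 'pass': P(spam) = 0.15·0.5303 / (0.15·0.5303 + 0.8·0.4697) ≈ 0.1747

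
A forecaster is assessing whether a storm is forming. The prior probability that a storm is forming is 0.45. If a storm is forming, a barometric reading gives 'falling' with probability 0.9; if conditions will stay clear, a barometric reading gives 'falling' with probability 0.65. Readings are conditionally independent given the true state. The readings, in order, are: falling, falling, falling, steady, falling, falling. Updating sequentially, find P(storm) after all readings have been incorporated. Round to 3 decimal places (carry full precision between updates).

0.543

Each posterior becomes the prior for the next update.
After 'falling': P(storm) = 0.9·0.4500 / (0.9·0.4500 + 0.65·0.5500) ≈ 0.5311
After 'falling': P(storm) = 0.9·0.5311 / (0.9·0.5311 + 0.65·0.4689) ≈ 0.6107
After 'falling': P(storm) = 0.9·0.6107 / (0.9·0.6107 + 0.65·0.3893) ≈ 0.6847
After 'steady': P(storm) = 0.1·0.6847 / (0.1·0.6847 + 0.35·0.3153) ≈ 0.3829
After 'falling': P(storm) = 0.9·0.3829 / (0.9·0.3829 + 0.65·0.6171) ≈ 0.4621
After 'falling': P(storm) = 0.9·0.4621 / (0.9·0.4621 + 0.65·0.5379) ≈ 0.5433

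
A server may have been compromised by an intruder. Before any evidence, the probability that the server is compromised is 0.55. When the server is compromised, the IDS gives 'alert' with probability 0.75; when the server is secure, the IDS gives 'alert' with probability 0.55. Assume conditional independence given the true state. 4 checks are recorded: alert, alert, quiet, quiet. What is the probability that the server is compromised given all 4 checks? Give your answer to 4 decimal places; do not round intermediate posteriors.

After 'alert': P(compromised) = 0.75·0.5500 / (0.75·0.5500 + 0.55·0.4500) ≈ 0.6250
After 'alert': P(compromised) = 0.75·0.6250 / (0.75·0.6250 + 0.55·0.3750) ≈ 0.6944
After 'quiet': P(compromised) = 0.25·0.6944 / (0.25·0.6944 + 0.45·0.3056) ≈ 0.5580
After 'quiet': P(compromised) = 0.25·0.5580 / (0.25·0.5580 + 0.45·0.4420) ≈ 0.4123

0.4123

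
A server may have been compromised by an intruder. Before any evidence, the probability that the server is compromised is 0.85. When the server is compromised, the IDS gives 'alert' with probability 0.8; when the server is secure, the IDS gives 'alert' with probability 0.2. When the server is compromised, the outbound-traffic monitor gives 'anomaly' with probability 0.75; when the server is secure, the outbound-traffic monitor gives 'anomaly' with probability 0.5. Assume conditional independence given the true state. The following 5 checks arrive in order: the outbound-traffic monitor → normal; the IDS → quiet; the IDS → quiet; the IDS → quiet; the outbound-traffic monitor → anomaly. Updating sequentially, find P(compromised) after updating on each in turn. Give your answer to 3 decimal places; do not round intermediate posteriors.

After the outbound-traffic monitor='normal': P(compromised) = 0.25·0.8500 / (0.25·0.8500 + 0.5·0.1500) ≈ 0.7391
After the IDS='quiet': P(compromised) = 0.2·0.7391 / (0.2·0.7391 + 0.8·0.2609) ≈ 0.4146
After the IDS='quiet': P(compromised) = 0.2·0.4146 / (0.2·0.4146 + 0.8·0.5854) ≈ 0.1504
After the IDS='quiet': P(compromised) = 0.2·0.1504 / (0.2·0.1504 + 0.8·0.8496) ≈ 0.0424
After the outbound-traffic monitor='anomaly': P(compromised) = 0.75·0.0424 / (0.75·0.0424 + 0.5·0.9576) ≈ 0.0623

0.062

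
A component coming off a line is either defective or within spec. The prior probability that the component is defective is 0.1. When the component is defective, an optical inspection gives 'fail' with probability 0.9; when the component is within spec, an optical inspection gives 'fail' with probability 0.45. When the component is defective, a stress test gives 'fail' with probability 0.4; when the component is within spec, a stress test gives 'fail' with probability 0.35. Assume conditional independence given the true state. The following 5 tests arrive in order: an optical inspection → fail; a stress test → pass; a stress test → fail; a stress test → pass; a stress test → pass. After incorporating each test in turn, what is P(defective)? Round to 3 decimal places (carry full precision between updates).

0.166

After an optical inspection='fail': P(defective) = 0.9·0.1000 / (0.9·0.1000 + 0.45·0.9000) ≈ 0.1818
After a stress test='pass': P(defective) = 0.6·0.1818 / (0.6·0.1818 + 0.65·0.8182) ≈ 0.1702
After a stress test='fail': P(defective) = 0.4·0.1702 / (0.4·0.1702 + 0.35·0.8298) ≈ 0.1899
After a stress test='pass': P(defective) = 0.6·0.1899 / (0.6·0.1899 + 0.65·0.8101) ≈ 0.1779
After a stress test='pass': P(defective) = 0.6·0.1779 / (0.6·0.1779 + 0.65·0.8221) ≈ 0.1665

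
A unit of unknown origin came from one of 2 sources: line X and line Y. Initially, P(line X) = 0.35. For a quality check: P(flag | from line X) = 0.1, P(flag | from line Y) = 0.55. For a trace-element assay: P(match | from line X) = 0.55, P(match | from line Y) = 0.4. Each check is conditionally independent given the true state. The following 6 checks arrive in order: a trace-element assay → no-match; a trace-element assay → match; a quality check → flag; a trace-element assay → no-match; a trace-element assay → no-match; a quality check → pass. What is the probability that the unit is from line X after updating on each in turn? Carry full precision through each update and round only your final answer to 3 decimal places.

Each posterior becomes the prior for the next update.
After a trace-element assay='no-match': P(line X) = 0.45·0.3500 / (0.45·0.3500 + 0.6·0.6500) ≈ 0.2877
After a trace-element assay='match': P(line X) = 0.55·0.2877 / (0.55·0.2877 + 0.4·0.7123) ≈ 0.3570
After a quality check='flag': P(line X) = 0.1·0.3570 / (0.1·0.3570 + 0.55·0.6430) ≈ 0.0917
After a trace-element assay='no-match': P(line X) = 0.45·0.0917 / (0.45·0.0917 + 0.6·0.9083) ≈ 0.0704
After a trace-element assay='no-match': P(line X) = 0.45·0.0704 / (0.45·0.0704 + 0.6·0.9296) ≈ 0.0537
After a quality check='pass': P(line X) = 0.9·0.0537 / (0.9·0.0537 + 0.45·0.9463) ≈ 0.1020

0.102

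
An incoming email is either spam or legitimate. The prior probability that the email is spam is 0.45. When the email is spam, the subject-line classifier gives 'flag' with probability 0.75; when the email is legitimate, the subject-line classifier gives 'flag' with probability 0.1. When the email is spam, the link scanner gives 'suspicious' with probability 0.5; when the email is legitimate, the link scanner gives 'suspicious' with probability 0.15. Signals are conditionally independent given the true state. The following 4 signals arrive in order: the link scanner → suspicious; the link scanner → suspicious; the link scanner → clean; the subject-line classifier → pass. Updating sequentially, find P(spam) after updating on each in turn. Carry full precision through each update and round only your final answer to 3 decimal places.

0.598

After the link scanner='suspicious': P(spam) = 0.5·0.4500 / (0.5·0.4500 + 0.15·0.5500) ≈ 0.7317
After the link scanner='suspicious': P(spam) = 0.5·0.7317 / (0.5·0.7317 + 0.15·0.2683) ≈ 0.9009
After the link scanner='clean': P(spam) = 0.5·0.9009 / (0.5·0.9009 + 0.85·0.0991) ≈ 0.8425
After the subject-line classifier='pass': P(spam) = 0.25·0.8425 / (0.25·0.8425 + 0.9·0.1575) ≈ 0.5977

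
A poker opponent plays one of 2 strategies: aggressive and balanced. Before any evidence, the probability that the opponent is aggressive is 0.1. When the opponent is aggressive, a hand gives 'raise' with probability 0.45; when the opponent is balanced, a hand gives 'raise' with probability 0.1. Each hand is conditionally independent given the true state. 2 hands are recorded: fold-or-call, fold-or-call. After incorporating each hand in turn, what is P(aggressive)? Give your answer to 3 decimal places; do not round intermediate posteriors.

0.040

After 'fold-or-call': P(aggressive) = 0.55·0.1000 / (0.55·0.1000 + 0.9·0.9000) ≈ 0.0636
After 'fold-or-call': P(aggressive) = 0.55·0.0636 / (0.55·0.0636 + 0.9·0.9364) ≈ 0.0398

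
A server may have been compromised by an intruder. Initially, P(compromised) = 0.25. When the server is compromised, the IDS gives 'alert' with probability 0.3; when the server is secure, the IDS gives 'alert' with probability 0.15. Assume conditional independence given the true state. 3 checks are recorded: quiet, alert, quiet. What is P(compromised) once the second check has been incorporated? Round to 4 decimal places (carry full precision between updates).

0.3544

After 'quiet': P(compromised) = 0.7·0.2500 / (0.7·0.2500 + 0.85·0.7500) ≈ 0.2154
After 'alert': P(compromised) = 0.3·0.2154 / (0.3·0.2154 + 0.15·0.7846) ≈ 0.3544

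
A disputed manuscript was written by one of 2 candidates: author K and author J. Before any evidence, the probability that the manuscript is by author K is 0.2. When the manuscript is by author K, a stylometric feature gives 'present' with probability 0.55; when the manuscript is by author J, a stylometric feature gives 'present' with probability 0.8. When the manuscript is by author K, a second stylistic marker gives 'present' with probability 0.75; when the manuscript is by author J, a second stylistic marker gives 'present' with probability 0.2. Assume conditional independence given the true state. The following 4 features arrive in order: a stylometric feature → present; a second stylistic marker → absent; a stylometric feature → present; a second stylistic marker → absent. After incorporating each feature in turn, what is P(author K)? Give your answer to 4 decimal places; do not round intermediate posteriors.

After a stylometric feature='present': P(author K) = 0.55·0.2000 / (0.55·0.2000 + 0.8·0.8000) ≈ 0.1467
After a second stylistic marker='absent': P(author K) = 0.25·0.1467 / (0.25·0.1467 + 0.8·0.8533) ≈ 0.0510
After a stylometric feature='present': P(author K) = 0.55·0.0510 / (0.55·0.0510 + 0.8·0.9490) ≈ 0.0356
After a second stylistic marker='absent': P(author K) = 0.25·0.0356 / (0.25·0.0356 + 0.8·0.9644) ≈ 0.0114

0.0114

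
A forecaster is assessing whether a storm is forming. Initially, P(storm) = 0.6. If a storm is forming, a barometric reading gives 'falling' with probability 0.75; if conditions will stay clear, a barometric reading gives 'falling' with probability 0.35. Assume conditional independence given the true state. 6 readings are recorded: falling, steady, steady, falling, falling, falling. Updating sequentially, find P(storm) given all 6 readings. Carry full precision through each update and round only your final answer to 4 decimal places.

Apply Bayes' rule sequentially, carrying P(storm) forward.
After 'falling': P(storm) = 0.75·0.6000 / (0.75·0.6000 + 0.35·0.4000) ≈ 0.7627
After 'steady': P(storm) = 0.25·0.7627 / (0.25·0.7627 + 0.65·0.2373) ≈ 0.5528
After 'steady': P(storm) = 0.25·0.5528 / (0.25·0.5528 + 0.65·0.4472) ≈ 0.3223
After 'falling': P(storm) = 0.75·0.3223 / (0.75·0.3223 + 0.35·0.6777) ≈ 0.5047
After 'falling': P(storm) = 0.75·0.5047 / (0.75·0.5047 + 0.35·0.4953) ≈ 0.6859
After 'falling': P(storm) = 0.75·0.6859 / (0.75·0.6859 + 0.35·0.3141) ≈ 0.8239

0.8239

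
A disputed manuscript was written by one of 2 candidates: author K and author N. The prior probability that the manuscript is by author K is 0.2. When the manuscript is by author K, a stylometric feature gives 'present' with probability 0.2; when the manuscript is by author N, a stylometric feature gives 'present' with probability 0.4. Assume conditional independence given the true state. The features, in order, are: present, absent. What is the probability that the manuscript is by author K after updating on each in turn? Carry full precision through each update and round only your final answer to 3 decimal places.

0.143

Apply Bayes' rule sequentially, carrying P(author K) forward.
After 'present': P(author K) = 0.2·0.2000 / (0.2·0.2000 + 0.4·0.8000) ≈ 0.1111
After 'absent': P(author K) = 0.8·0.1111 / (0.8·0.1111 + 0.6·0.8889) ≈ 0.1429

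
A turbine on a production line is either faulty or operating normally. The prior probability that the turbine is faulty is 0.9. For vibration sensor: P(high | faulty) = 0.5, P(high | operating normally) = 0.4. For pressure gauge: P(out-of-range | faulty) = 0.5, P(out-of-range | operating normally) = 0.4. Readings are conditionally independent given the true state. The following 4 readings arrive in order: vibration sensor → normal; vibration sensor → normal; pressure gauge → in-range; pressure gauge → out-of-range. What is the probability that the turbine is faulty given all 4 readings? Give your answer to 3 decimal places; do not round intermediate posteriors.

Each posterior becomes the prior for the next update.
After vibration sensor='normal': P(faulty) = 0.5·0.9000 / (0.5·0.9000 + 0.6·0.1000) ≈ 0.8824
After vibration sensor='normal': P(faulty) = 0.5·0.8824 / (0.5·0.8824 + 0.6·0.1176) ≈ 0.8621
After pressure gauge='in-range': P(faulty) = 0.5·0.8621 / (0.5·0.8621 + 0.6·0.1379) ≈ 0.8389
After pressure gauge='out-of-range': P(faulty) = 0.5·0.8389 / (0.5·0.8389 + 0.4·0.1611) ≈ 0.8669

0.867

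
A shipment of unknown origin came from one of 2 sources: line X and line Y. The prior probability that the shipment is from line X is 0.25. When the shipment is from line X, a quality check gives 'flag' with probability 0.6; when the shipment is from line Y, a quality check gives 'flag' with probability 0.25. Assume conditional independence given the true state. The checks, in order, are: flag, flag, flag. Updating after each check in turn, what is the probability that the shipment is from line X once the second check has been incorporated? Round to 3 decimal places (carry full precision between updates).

0.658

Each posterior becomes the prior for the next update.
After 'flag': P(line X) = 0.6·0.2500 / (0.6·0.2500 + 0.25·0.7500) ≈ 0.4444
After 'flag': P(line X) = 0.6·0.4444 / (0.6·0.4444 + 0.25·0.5556) ≈ 0.6575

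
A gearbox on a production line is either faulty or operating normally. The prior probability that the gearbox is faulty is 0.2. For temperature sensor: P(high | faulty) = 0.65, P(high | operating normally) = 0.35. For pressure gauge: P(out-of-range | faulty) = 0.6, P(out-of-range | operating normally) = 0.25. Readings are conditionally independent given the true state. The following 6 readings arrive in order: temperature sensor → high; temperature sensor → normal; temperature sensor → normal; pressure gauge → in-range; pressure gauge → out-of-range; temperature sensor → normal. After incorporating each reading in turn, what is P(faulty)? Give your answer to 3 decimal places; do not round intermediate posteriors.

After temperature sensor='high': P(faulty) = 0.65·0.2000 / (0.65·0.2000 + 0.35·0.8000) ≈ 0.3171
After temperature sensor='normal': P(faulty) = 0.35·0.3171 / (0.35·0.3171 + 0.65·0.6829) ≈ 0.2000
After temperature sensor='normal': P(faulty) = 0.35·0.2000 / (0.35·0.2000 + 0.65·0.8000) ≈ 0.1186
After pressure gauge='in-range': P(faulty) = 0.4·0.1186 / (0.4·0.1186 + 0.75·0.8814) ≈ 0.0670
After pressure gauge='out-of-range': P(faulty) = 0.6·0.0670 / (0.6·0.0670 + 0.25·0.9330) ≈ 0.1470
After temperature sensor='normal': P(faulty) = 0.35·0.1470 / (0.35·0.1470 + 0.65·0.8530) ≈ 0.0849

0.085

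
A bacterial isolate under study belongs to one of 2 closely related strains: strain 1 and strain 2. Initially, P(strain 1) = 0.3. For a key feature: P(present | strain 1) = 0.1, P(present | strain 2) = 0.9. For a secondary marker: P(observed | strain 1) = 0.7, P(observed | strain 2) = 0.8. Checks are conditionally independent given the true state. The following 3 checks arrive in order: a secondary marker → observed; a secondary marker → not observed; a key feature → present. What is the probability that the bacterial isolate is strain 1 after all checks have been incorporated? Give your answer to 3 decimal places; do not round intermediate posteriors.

After a secondary marker='observed': P(strain 1) = 0.7·0.3000 / (0.7·0.3000 + 0.8·0.7000) ≈ 0.2727
After a secondary marker='not observed': P(strain 1) = 0.3·0.2727 / (0.3·0.2727 + 0.2·0.7273) ≈ 0.3600
After a key feature='present': P(strain 1) = 0.1·0.3600 / (0.1·0.3600 + 0.9·0.6400) ≈ 0.0588

0.059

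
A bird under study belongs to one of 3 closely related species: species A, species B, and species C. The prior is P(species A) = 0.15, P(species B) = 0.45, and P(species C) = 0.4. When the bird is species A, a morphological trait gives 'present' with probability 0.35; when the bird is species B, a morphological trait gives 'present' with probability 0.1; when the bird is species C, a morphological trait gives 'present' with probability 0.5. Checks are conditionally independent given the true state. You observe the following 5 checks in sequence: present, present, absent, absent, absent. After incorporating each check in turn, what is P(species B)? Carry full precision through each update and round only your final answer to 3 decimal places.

After 'present': normaliser = 0.35·0.1500 + 0.1·0.4500 + 0.5·0.4000; P(species A) ≈ 0.1765, P(species B) ≈ 0.1513, P(species C) ≈ 0.6723
After 'present': normaliser = 0.35·0.1765 + 0.1·0.1513 + 0.5·0.6723; P(species A) ≈ 0.1495, P(species B) ≈ 0.0366, P(species C) ≈ 0.8138
After 'absent': normaliser = 0.65·0.1495 + 0.9·0.0366 + 0.5·0.8138; P(species A) ≈ 0.1810, P(species B) ≈ 0.0614, P(species C) ≈ 0.7576
After 'absent': normaliser = 0.65·0.1810 + 0.9·0.0614 + 0.5·0.7576; P(species A) ≈ 0.2132, P(species B) ≈ 0.1001, P(species C) ≈ 0.6867
After 'absent': normaliser = 0.65·0.2132 + 0.9·0.1001 + 0.5·0.6867; P(species A) ≈ 0.2423, P(species B) ≈ 0.1575, P(species C) ≈ 0.6002

0.158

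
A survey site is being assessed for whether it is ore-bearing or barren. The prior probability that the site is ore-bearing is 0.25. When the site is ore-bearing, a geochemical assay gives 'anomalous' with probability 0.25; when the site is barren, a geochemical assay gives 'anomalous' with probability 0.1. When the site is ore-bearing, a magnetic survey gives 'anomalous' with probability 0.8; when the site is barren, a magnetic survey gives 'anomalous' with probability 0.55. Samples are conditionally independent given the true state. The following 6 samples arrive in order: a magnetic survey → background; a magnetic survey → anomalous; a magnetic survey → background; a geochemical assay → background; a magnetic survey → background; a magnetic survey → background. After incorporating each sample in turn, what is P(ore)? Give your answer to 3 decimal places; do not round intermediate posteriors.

After a magnetic survey='background': P(ore) = 0.2·0.2500 / (0.2·0.2500 + 0.45·0.7500) ≈ 0.1290
After a magnetic survey='anomalous': P(ore) = 0.8·0.1290 / (0.8·0.1290 + 0.55·0.8710) ≈ 0.1773
After a magnetic survey='background': P(ore) = 0.2·0.1773 / (0.2·0.1773 + 0.45·0.8227) ≈ 0.0874
After a geochemical assay='background': P(ore) = 0.75·0.0874 / (0.75·0.0874 + 0.9·0.9126) ≈ 0.0739
After a magnetic survey='background': P(ore) = 0.2·0.0739 / (0.2·0.0739 + 0.45·0.9261) ≈ 0.0343
After a magnetic survey='background': P(ore) = 0.2·0.0343 / (0.2·0.0343 + 0.45·0.9657) ≈ 0.0155

0.016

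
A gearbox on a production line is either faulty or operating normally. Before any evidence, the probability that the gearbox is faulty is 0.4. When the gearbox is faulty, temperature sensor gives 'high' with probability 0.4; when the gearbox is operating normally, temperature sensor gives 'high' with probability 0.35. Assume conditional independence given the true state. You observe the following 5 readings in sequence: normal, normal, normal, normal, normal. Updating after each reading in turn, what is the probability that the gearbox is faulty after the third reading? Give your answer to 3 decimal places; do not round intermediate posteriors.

0.344

After 'normal': P(faulty) = 0.6·0.4000 / (0.6·0.4000 + 0.65·0.6000) ≈ 0.3810
After 'normal': P(faulty) = 0.6·0.3810 / (0.6·0.3810 + 0.65·0.6190) ≈ 0.3623
After 'normal': P(faulty) = 0.6·0.3623 / (0.6·0.3623 + 0.65·0.6377) ≈ 0.3440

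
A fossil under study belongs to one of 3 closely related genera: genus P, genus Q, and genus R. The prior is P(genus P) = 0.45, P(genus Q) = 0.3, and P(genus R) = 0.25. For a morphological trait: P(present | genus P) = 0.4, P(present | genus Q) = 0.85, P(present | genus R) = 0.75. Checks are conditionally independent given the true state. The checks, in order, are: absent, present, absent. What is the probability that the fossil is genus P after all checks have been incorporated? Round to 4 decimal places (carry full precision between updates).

0.7878

After 'absent': normaliser = 0.6·0.4500 + 0.15·0.3000 + 0.25·0.2500; P(genus P) ≈ 0.7152, P(genus Q) ≈ 0.1192, P(genus R) ≈ 0.1656
After 'present': normaliser = 0.4·0.7152 + 0.85·0.1192 + 0.75·0.1656; P(genus P) ≈ 0.5592, P(genus Q) ≈ 0.1981, P(genus R) ≈ 0.2427
After 'absent': normaliser = 0.6·0.5592 + 0.15·0.1981 + 0.25·0.2427; P(genus P) ≈ 0.7878, P(genus Q) ≈ 0.0698, P(genus R) ≈ 0.1425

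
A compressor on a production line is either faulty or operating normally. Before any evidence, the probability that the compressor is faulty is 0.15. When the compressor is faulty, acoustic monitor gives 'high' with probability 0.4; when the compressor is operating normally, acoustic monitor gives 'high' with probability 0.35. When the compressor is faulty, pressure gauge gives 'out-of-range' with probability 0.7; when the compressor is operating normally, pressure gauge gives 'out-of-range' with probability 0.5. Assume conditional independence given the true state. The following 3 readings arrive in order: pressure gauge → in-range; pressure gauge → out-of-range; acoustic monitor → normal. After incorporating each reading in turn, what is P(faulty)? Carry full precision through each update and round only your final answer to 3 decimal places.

After pressure gauge='in-range': P(faulty) = 0.3·0.1500 / (0.3·0.1500 + 0.5·0.8500) ≈ 0.0957
After pressure gauge='out-of-range': P(faulty) = 0.7·0.0957 / (0.7·0.0957 + 0.5·0.9043) ≈ 0.1291
After acoustic monitor='normal': P(faulty) = 0.6·0.1291 / (0.6·0.1291 + 0.65·0.8709) ≈ 0.1204

0.120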